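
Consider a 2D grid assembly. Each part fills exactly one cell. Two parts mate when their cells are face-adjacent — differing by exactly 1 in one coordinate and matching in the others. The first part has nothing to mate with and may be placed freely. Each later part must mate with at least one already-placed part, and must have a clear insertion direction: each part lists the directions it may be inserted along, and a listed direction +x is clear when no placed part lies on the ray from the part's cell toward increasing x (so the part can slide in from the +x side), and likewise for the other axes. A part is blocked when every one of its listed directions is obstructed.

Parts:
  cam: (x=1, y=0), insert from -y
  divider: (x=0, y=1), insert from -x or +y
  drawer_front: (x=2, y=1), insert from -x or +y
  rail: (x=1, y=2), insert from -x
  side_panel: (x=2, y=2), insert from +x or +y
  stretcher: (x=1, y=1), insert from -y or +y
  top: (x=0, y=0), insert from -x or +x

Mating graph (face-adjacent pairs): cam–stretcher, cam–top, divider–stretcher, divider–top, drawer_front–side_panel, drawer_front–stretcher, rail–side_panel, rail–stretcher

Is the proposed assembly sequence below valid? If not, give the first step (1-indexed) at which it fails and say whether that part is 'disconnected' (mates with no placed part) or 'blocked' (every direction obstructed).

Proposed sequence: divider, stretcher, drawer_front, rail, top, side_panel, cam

1. divider@(0, 1) [-x clear] — {divider}
2. stretcher@(1, 1) [-y clear] — {divider, stretcher}
3. drawer_front@(2, 1) [+y clear] — {divider, drawer_front, stretcher}
4. rail@(1, 2) [-x clear] — {divider, drawer_front, rail, stretcher}
5. top@(0, 0) [-x clear] — {divider, drawer_front, rail, stretcher, top}
6. side_panel@(2, 2) [+x clear] — {divider, drawer_front, rail, side_panel, stretcher, top}
7. cam@(1, 0) [-y clear] — {cam, divider, drawer_front, rail, side_panel, stretcher, top}

Valid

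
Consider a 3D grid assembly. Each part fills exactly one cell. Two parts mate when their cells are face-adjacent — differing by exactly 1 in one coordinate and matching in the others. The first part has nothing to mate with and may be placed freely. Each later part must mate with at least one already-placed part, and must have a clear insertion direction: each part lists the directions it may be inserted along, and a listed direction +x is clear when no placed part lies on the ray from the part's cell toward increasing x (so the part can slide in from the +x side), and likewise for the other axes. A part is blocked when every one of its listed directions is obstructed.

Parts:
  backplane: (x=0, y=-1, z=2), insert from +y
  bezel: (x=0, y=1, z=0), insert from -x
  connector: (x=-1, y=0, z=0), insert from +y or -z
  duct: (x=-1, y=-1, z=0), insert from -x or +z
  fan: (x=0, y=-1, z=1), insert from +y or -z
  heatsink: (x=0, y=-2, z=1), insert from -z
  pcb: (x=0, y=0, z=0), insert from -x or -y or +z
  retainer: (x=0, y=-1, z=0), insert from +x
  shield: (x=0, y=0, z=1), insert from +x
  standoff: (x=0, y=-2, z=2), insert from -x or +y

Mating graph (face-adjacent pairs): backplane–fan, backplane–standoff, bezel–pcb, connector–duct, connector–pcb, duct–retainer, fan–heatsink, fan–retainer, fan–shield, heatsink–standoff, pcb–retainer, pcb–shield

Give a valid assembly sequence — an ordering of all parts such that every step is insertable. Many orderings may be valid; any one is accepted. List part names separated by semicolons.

shield; pcb; connector; duct; fan; backplane; heatsink; standoff; bezel; retainer

1. shield@(0, 0, 1) [+x clear] — {shield}
2. pcb@(0, 0, 0) [-x clear] — {pcb, shield}
3. connector@(-1, 0, 0) [+y clear] — {connector, pcb, shield}
4. duct@(-1, -1, 0) [-x clear] — {connector, duct, pcb, shield}
5. fan@(0, -1, 1) [-z clear] — {connector, duct, fan, pcb, shield}
6. backplane@(0, -1, 2) [+y clear] — {backplane, connector, duct, fan, pcb, shield}
7. heatsink@(0, -2, 1) [-z clear] — {backplane, connector, duct, fan, heatsink, pcb, shield}
8. standoff@(0, -2, 2) [-x clear] — {backplane, connector, duct, fan, heatsink, pcb, shield, standoff}
9. bezel@(0, 1, 0) [-x clear] — {backplane, bezel, connector, duct, fan, heatsink, pcb, shield, standoff}
10. retainer@(0, -1, 0) [+x clear] — {backplane, bezel, connector, duct, fan, heatsink, pcb, retainer, shield, standoff}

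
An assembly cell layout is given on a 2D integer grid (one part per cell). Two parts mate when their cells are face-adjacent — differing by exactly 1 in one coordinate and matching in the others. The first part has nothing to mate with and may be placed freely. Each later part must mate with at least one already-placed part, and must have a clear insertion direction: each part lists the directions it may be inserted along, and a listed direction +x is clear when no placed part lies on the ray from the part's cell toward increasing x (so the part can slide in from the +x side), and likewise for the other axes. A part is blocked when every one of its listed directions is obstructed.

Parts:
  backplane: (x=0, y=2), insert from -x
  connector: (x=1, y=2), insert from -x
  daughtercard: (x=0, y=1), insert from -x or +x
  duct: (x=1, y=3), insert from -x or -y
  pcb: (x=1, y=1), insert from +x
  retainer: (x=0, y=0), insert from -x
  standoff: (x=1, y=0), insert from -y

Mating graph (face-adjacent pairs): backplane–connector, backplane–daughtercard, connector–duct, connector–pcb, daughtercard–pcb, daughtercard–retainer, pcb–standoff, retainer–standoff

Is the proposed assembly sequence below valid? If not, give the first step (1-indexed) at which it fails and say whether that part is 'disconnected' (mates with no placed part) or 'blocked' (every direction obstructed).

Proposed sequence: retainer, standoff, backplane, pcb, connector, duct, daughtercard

Invalid at step 3 (disconnected)

1. retainer@(0, 0) [-x clear] — {retainer}
2. standoff@(1, 0) [-y clear] — {retainer, standoff}
3. backplane@(0, 2) — no placed neighbour ⇒ disconnected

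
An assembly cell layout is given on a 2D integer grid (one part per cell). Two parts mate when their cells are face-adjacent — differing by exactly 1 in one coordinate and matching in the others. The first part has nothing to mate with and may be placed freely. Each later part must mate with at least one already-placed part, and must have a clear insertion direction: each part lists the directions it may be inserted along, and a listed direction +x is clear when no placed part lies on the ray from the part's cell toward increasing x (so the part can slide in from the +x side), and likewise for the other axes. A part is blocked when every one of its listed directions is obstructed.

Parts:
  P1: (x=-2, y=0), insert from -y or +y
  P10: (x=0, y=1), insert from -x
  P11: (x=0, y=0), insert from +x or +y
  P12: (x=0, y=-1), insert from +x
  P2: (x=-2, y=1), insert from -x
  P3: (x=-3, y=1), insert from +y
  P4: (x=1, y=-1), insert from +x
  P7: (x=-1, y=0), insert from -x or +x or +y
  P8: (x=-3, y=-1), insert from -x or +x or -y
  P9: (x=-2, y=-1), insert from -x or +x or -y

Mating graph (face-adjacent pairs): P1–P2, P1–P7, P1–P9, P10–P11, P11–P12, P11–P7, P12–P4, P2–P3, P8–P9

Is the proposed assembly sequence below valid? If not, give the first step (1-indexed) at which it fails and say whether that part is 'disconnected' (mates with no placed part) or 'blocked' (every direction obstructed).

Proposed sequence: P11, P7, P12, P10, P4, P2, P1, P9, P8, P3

1. P11@(0, 0) [+x clear] — {P11}
2. P7@(-1, 0) [-x clear] — {P11, P7}
3. P12@(0, -1) [+x clear] — {P11, P12, P7}
4. P10@(0, 1) [-x clear] — {P10, P11, P12, P7}
5. P4@(1, -1) [+x clear] — {P10, P11, P12, P4, P7}
6. P2@(-2, 1) — no placed neighbour ⇒ disconnected

Invalid at step 6 (disconnected)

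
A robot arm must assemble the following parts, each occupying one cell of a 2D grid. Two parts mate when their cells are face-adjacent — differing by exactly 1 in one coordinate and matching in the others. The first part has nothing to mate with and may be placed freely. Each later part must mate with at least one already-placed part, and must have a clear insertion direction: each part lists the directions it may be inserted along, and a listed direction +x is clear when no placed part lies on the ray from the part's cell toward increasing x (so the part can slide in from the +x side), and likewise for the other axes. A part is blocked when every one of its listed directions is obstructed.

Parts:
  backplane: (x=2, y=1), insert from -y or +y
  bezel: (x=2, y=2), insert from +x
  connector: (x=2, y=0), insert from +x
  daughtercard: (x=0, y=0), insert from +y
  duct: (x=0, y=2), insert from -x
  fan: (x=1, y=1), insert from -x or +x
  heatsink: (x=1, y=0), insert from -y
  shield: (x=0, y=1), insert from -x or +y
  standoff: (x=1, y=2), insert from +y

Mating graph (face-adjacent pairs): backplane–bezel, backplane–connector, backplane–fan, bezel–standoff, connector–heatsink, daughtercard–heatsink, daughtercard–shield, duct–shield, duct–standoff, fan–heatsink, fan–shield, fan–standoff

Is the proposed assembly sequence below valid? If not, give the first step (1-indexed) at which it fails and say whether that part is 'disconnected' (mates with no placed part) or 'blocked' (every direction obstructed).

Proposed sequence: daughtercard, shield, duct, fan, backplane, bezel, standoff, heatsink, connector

Valid

1. daughtercard@(0, 0) [+y clear] — {daughtercard}
2. shield@(0, 1) [-x clear] — {daughtercard, shield}
3. duct@(0, 2) [-x clear] — {daughtercard, duct, shield}
4. fan@(1, 1) [+x clear] — {daughtercard, duct, fan, shield}
5. backplane@(2, 1) [-y clear] — {backplane, daughtercard, duct, fan, shield}
6. bezel@(2, 2) [+x clear] — {backplane, bezel, daughtercard, duct, fan, shield}
7. standoff@(1, 2) [+y clear] — {backplane, bezel, daughtercard, duct, fan, shield, standoff}
8. heatsink@(1, 0) [-y clear] — {backplane, bezel, daughtercard, duct, fan, heatsink, shield, standoff}
9. connector@(2, 0) [+x clear] — {backplane, bezel, connector, daughtercard, duct, fan, heatsink, shield, standoff}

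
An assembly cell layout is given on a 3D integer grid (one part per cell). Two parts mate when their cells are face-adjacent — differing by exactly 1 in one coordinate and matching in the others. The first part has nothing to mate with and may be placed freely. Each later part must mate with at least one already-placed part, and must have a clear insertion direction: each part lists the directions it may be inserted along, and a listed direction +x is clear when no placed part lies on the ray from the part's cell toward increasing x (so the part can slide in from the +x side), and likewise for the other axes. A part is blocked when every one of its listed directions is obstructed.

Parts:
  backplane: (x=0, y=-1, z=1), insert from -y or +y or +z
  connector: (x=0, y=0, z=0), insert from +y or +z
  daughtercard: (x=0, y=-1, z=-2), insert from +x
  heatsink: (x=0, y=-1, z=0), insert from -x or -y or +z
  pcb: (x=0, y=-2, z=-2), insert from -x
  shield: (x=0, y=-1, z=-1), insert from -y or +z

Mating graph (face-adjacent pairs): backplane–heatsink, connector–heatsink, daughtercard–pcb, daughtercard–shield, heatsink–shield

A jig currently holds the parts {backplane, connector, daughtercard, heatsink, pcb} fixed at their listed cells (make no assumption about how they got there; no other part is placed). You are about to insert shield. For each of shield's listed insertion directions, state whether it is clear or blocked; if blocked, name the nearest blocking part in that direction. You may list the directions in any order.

-y: ray from shield(0, -1, -1) has no placed part ⇒ clear
+z: nearest on ray is heatsink@(0, -1, 0) ⇒ blocked

+z: blocked by heatsink; -y: clear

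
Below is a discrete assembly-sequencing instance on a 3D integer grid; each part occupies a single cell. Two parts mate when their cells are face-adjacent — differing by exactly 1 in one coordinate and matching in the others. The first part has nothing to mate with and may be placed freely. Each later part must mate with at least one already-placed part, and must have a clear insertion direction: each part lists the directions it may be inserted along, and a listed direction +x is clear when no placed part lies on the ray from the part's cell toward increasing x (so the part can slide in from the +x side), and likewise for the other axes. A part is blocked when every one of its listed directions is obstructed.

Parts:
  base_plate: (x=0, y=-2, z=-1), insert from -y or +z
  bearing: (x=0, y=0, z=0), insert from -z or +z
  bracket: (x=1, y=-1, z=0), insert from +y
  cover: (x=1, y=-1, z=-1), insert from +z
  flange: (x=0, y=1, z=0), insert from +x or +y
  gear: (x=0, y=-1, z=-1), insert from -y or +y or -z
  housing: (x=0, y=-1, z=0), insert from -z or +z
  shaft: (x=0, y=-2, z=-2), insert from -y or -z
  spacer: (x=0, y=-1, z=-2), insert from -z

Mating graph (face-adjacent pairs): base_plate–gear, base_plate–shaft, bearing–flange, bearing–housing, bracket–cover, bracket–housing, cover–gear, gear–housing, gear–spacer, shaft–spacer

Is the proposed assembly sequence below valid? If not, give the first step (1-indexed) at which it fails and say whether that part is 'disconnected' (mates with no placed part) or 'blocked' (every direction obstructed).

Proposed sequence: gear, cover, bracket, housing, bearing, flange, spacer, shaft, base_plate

1. gear@(0, -1, -1) [-y clear] — {gear}
2. cover@(1, -1, -1) [+z clear] — {cover, gear}
3. bracket@(1, -1, 0) [+y clear] — {bracket, cover, gear}
4. housing@(0, -1, 0) [+z clear] — {bracket, cover, gear, housing}
5. bearing@(0, 0, 0) [-z clear] — {bearing, bracket, cover, gear, housing}
6. flange@(0, 1, 0) [+x clear] — {bearing, bracket, cover, flange, gear, housing}
7. spacer@(0, -1, -2) [-z clear] — {bearing, bracket, cover, flange, gear, housing, spacer}
8. shaft@(0, -2, -2) [-y clear] — {bearing, bracket, cover, flange, gear, housing, shaft, spacer}
9. base_plate@(0, -2, -1) [-y clear] — {base_plate, bearing, bracket, cover, flange, gear, housing, shaft, spacer}

Valid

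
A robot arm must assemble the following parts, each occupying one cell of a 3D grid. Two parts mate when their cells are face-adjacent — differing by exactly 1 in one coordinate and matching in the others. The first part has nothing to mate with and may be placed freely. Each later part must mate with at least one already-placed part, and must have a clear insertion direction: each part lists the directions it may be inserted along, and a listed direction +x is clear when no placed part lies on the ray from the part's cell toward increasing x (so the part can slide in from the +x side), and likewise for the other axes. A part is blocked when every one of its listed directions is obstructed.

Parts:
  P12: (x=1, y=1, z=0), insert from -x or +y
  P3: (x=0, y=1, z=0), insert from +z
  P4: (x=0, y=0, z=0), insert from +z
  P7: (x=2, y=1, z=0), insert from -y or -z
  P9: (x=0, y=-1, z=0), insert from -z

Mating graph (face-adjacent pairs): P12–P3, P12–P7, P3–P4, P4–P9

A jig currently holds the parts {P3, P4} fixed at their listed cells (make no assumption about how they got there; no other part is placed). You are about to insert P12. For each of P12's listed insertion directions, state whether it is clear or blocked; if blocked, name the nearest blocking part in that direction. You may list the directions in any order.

+y: clear; -x: blocked by P3

-x: nearest on ray is P3@(0, 1, 0) ⇒ blocked
+y: ray from P12(1, 1, 0) has no placed part ⇒ clear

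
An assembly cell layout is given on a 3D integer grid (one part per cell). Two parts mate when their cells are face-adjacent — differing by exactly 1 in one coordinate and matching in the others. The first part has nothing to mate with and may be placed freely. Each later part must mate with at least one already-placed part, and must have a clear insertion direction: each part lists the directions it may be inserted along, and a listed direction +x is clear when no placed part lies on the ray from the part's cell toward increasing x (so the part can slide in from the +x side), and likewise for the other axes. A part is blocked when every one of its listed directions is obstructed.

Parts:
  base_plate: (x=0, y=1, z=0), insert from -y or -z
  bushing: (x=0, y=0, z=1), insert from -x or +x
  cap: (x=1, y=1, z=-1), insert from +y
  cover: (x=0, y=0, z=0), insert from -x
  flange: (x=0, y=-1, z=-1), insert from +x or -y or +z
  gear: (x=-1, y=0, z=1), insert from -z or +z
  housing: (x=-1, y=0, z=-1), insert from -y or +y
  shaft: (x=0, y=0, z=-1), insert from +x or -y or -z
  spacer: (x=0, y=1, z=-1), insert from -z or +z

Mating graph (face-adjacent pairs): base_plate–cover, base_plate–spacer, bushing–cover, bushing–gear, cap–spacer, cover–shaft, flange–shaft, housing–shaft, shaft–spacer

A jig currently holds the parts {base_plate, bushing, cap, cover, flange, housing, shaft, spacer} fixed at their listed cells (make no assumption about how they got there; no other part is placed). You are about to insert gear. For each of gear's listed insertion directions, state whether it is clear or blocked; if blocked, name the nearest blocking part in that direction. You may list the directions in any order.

+z: clear; -z: blocked by housing

-z: nearest on ray is housing@(-1, 0, -1) ⇒ blocked
+z: ray from gear(-1, 0, 1) has no placed part ⇒ clear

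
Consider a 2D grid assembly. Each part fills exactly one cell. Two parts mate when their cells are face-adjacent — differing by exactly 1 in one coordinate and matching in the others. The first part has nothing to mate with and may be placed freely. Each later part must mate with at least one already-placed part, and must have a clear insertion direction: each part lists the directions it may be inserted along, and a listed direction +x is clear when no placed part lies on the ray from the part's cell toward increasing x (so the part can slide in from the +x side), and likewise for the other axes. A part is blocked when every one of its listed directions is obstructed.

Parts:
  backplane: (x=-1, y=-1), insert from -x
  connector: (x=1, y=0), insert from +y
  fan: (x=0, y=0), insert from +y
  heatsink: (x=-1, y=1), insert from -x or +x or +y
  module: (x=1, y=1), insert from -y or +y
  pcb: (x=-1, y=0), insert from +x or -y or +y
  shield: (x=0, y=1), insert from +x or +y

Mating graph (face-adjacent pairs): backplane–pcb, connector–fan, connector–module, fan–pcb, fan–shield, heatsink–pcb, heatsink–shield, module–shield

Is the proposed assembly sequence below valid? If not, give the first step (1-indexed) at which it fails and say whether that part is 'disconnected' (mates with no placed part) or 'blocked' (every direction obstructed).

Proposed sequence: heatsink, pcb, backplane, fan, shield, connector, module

Valid

1. heatsink@(-1, 1) [-x clear] — {heatsink}
2. pcb@(-1, 0) [+x clear] — {heatsink, pcb}
3. backplane@(-1, -1) [-x clear] — {backplane, heatsink, pcb}
4. fan@(0, 0) [+y clear] — {backplane, fan, heatsink, pcb}
5. shield@(0, 1) [+x clear] — {backplane, fan, heatsink, pcb, shield}
6. connector@(1, 0) [+y clear] — {backplane, connector, fan, heatsink, pcb, shield}
7. module@(1, 1) [+y clear] — {backplane, connector, fan, heatsink, module, pcb, shield}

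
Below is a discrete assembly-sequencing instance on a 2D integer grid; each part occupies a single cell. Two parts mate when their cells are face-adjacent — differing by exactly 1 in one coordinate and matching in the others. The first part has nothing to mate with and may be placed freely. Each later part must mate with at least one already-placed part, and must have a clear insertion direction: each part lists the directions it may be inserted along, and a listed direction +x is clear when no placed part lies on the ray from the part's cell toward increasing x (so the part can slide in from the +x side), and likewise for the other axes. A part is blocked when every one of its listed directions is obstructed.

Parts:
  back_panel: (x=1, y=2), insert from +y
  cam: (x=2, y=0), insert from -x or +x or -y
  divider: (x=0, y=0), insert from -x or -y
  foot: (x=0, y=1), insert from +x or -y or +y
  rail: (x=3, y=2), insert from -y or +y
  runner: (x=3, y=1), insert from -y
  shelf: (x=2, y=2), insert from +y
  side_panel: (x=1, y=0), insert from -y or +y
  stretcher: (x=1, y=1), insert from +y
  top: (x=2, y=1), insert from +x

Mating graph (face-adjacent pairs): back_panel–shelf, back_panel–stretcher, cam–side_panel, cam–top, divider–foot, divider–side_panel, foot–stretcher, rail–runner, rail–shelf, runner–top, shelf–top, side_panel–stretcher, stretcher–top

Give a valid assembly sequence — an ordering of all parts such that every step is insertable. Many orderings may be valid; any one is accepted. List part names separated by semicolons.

1. side_panel@(1, 0) [-y clear] — {side_panel}
2. stretcher@(1, 1) [+y clear] — {side_panel, stretcher}
3. top@(2, 1) [+x clear] — {side_panel, stretcher, top}
4. back_panel@(1, 2) [+y clear] — {back_panel, side_panel, stretcher, top}
5. shelf@(2, 2) [+y clear] — {back_panel, shelf, side_panel, stretcher, top}
6. divider@(0, 0) [-x clear] — {back_panel, divider, shelf, side_panel, stretcher, top}
7. rail@(3, 2) [-y clear] — {back_panel, divider, rail, shelf, side_panel, stretcher, top}
8. cam@(2, 0) [+x clear] — {back_panel, cam, divider, rail, shelf, side_panel, stretcher, top}
9. foot@(0, 1) [+y clear] — {back_panel, cam, divider, foot, rail, shelf, side_panel, stretcher, top}
10. runner@(3, 1) [-y clear] — {back_panel, cam, divider, foot, rail, runner, shelf, side_panel, stretcher, top}

side_panel; stretcher; top; back_panel; shelf; divider; rail; cam; foot; runner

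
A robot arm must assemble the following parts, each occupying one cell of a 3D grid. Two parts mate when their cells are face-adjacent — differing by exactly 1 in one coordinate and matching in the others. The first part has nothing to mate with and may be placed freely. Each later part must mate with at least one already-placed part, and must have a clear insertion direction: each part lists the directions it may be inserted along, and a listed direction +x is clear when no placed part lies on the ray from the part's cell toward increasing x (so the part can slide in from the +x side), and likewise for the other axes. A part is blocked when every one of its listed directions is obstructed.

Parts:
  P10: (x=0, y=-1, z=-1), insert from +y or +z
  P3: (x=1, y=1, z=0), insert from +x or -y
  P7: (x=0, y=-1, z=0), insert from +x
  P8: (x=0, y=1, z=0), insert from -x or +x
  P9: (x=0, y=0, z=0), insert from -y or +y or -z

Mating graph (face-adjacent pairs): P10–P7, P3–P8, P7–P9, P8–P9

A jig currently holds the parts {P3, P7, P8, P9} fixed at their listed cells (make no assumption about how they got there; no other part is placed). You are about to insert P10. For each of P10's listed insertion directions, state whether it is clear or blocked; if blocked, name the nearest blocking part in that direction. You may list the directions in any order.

+y: ray from P10(0, -1, -1) has no placed part ⇒ clear
+z: nearest on ray is P7@(0, -1, 0) ⇒ blocked

+y: clear; +z: blocked by P7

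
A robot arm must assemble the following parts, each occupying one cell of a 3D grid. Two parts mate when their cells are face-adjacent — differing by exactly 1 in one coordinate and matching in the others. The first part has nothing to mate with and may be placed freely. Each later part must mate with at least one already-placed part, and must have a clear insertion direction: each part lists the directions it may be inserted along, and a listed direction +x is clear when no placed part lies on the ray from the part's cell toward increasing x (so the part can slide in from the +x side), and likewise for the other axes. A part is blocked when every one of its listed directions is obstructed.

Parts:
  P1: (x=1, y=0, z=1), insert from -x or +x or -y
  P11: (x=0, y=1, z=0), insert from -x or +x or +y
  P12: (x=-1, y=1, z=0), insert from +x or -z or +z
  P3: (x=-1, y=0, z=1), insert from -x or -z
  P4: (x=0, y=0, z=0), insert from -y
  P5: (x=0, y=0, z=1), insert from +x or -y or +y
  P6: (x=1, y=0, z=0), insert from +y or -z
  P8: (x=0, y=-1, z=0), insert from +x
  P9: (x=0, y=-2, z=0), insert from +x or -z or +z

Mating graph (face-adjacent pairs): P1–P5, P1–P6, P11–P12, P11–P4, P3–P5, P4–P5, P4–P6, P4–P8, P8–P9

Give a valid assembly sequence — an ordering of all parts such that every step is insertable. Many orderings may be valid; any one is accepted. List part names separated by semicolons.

P6; P4; P8; P9; P5; P3; P11; P1; P12

1. P6@(1, 0, 0) [+y clear] — {P6}
2. P4@(0, 0, 0) [-y clear] — {P4, P6}
3. P8@(0, -1, 0) [+x clear] — {P4, P6, P8}
4. P9@(0, -2, 0) [+x clear] — {P4, P6, P8, P9}
5. P5@(0, 0, 1) [+x clear] — {P4, P5, P6, P8, P9}
6. P3@(-1, 0, 1) [-x clear] — {P3, P4, P5, P6, P8, P9}
7. P11@(0, 1, 0) [-x clear] — {P11, P3, P4, P5, P6, P8, P9}
8. P1@(1, 0, 1) [+x clear] — {P1, P11, P3, P4, P5, P6, P8, P9}
9. P12@(-1, 1, 0) [-z clear] — {P1, P11, P12, P3, P4, P5, P6, P8, P9}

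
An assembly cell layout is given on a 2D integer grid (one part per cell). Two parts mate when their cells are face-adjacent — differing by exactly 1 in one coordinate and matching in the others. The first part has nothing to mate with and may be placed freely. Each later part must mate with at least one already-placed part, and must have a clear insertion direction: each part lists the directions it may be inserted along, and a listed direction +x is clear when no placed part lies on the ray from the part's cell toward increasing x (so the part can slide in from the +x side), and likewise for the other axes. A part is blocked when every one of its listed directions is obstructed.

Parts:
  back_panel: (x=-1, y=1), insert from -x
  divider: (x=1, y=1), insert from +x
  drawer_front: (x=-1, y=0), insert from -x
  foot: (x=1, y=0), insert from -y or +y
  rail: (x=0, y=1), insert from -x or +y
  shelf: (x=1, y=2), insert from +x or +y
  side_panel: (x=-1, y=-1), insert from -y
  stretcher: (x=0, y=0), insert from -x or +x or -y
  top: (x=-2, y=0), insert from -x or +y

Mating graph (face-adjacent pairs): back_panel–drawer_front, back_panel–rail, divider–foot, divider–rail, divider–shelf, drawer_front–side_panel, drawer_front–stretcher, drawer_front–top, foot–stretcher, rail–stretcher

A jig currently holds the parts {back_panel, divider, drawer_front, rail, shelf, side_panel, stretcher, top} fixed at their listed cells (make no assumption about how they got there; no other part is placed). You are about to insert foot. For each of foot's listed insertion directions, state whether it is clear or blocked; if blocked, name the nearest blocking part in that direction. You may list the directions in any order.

-y: ray from foot(1, 0) has no placed part ⇒ clear
+y: nearest on ray is divider@(1, 1) ⇒ blocked

+y: blocked by divider; -y: clear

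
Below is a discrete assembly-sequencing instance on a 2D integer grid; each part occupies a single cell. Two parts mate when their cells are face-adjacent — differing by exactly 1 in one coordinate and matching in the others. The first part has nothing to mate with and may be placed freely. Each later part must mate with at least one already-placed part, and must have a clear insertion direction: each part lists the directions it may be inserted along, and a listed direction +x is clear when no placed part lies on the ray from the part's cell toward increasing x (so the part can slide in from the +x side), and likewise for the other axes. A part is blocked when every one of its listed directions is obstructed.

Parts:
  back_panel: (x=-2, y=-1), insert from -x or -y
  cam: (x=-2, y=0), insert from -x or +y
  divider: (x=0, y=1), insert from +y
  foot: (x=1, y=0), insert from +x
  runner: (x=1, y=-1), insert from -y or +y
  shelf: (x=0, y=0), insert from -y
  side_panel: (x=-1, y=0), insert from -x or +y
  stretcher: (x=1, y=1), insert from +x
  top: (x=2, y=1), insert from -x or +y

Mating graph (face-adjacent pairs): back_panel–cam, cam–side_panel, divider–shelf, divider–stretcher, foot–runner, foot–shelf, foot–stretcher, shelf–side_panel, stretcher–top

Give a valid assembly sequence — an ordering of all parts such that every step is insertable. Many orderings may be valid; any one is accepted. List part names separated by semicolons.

cam; side_panel; back_panel; shelf; foot; runner; divider; stretcher; top

1. cam@(-2, 0) [-x clear] — {cam}
2. side_panel@(-1, 0) [+y clear] — {cam, side_panel}
3. back_panel@(-2, -1) [-x clear] — {back_panel, cam, side_panel}
4. shelf@(0, 0) [-y clear] — {back_panel, cam, shelf, side_panel}
5. foot@(1, 0) [+x clear] — {back_panel, cam, foot, shelf, side_panel}
6. runner@(1, -1) [-y clear] — {back_panel, cam, foot, runner, shelf, side_panel}
7. divider@(0, 1) [+y clear] — {back_panel, cam, divider, foot, runner, shelf, side_panel}
8. stretcher@(1, 1) [+x clear] — {back_panel, cam, divider, foot, runner, shelf, side_panel, stretcher}
9. top@(2, 1) [+y clear] — {back_panel, cam, divider, foot, runner, shelf, side_panel, stretcher, top}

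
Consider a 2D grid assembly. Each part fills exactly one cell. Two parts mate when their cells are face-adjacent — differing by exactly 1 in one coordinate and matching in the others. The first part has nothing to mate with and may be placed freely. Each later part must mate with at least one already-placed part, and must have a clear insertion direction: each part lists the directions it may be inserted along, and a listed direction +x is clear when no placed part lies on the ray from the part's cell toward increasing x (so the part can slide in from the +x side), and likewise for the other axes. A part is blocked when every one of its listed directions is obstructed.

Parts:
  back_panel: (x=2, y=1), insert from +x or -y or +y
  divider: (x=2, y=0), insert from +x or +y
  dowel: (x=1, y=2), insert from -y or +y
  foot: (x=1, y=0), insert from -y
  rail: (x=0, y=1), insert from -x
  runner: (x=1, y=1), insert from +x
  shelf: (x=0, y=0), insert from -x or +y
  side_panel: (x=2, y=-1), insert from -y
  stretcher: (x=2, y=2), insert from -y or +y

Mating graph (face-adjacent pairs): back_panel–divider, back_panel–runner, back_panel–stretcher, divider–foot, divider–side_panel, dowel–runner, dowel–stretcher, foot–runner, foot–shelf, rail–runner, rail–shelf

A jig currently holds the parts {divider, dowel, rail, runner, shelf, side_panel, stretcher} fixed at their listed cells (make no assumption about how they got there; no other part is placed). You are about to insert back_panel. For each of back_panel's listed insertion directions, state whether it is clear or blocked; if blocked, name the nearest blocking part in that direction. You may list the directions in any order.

+x: clear; +y: blocked by stretcher; -y: blocked by divider

+x: ray from back_panel(2, 1) has no placed part ⇒ clear
-y: nearest on ray is divider@(2, 0) ⇒ blocked
+y: nearest on ray is stretcher@(2, 2) ⇒ blocked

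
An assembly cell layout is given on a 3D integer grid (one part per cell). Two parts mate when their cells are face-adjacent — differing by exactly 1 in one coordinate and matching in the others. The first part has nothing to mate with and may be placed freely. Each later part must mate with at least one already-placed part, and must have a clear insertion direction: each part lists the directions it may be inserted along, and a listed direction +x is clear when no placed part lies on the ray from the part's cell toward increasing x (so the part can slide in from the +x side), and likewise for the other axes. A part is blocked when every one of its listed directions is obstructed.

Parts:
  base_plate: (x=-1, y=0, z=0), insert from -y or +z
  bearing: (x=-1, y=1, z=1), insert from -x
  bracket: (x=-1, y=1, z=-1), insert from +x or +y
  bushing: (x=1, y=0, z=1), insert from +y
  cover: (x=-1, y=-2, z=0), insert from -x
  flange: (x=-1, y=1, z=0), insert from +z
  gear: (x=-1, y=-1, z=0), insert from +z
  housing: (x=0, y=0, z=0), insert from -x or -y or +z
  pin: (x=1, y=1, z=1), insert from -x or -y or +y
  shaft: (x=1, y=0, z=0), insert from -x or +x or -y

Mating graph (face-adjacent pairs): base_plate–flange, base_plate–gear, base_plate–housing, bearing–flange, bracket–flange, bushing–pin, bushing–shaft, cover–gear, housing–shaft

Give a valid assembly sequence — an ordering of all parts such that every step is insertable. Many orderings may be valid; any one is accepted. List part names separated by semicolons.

1. shaft@(1, 0, 0) [-x clear] — {shaft}
2. bushing@(1, 0, 1) [+y clear] — {bushing, shaft}
3. pin@(1, 1, 1) [-x clear] — {bushing, pin, shaft}
4. housing@(0, 0, 0) [-x clear] — {bushing, housing, pin, shaft}
5. base_plate@(-1, 0, 0) [-y clear] — {base_plate, bushing, housing, pin, shaft}
6. flange@(-1, 1, 0) [+z clear] — {base_plate, bushing, flange, housing, pin, shaft}
7. bearing@(-1, 1, 1) [-x clear] — {base_plate, bearing, bushing, flange, housing, pin, shaft}
8. bracket@(-1, 1, -1) [+x clear] — {base_plate, bearing, bracket, bushing, flange, housing, pin, shaft}
9. gear@(-1, -1, 0) [+z clear] — {base_plate, bearing, bracket, bushing, flange, gear, housing, pin, shaft}
10. cover@(-1, -2, 0) [-x clear] — {base_plate, bearing, bracket, bushing, cover, flange, gear, housing, pin, shaft}

shaft; bushing; pin; housing; base_plate; flange; bearing; bracket; gear; cover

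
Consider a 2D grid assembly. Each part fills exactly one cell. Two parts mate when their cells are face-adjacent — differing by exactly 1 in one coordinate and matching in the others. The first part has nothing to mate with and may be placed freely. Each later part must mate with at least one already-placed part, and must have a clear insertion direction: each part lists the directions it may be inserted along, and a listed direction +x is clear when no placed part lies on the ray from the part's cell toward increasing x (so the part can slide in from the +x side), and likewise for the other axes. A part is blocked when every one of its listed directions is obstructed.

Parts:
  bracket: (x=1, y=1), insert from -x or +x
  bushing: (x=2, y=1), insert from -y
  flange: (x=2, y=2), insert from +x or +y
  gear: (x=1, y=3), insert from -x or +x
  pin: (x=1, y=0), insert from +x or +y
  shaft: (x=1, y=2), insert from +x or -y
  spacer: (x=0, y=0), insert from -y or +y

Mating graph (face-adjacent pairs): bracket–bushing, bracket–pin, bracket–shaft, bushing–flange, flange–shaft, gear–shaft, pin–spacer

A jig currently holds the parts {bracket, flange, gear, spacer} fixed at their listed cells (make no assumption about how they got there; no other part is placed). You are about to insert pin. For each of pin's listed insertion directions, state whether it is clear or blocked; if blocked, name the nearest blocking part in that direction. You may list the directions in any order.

+x: ray from pin(1, 0) has no placed part ⇒ clear
+y: nearest on ray is bracket@(1, 1) ⇒ blocked

+x: clear; +y: blocked by bracket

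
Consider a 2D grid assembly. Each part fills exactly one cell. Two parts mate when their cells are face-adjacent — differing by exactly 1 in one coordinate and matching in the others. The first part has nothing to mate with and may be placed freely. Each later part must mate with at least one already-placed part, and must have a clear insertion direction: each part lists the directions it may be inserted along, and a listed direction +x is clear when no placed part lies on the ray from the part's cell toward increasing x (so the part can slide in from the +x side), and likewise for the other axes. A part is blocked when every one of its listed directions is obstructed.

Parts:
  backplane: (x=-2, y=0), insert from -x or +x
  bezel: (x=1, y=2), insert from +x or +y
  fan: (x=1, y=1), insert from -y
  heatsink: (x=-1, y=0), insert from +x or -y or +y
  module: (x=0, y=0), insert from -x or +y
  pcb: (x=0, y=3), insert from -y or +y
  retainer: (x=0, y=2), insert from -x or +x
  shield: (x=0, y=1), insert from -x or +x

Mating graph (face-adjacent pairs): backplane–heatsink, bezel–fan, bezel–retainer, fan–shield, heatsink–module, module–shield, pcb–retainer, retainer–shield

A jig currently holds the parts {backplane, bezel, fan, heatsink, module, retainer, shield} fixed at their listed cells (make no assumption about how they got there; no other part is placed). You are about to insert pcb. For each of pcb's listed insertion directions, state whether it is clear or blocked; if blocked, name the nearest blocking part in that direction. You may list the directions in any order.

+y: clear; -y: blocked by retainer

-y: nearest on ray is retainer@(0, 2) ⇒ blocked
+y: ray from pcb(0, 3) has no placed part ⇒ clear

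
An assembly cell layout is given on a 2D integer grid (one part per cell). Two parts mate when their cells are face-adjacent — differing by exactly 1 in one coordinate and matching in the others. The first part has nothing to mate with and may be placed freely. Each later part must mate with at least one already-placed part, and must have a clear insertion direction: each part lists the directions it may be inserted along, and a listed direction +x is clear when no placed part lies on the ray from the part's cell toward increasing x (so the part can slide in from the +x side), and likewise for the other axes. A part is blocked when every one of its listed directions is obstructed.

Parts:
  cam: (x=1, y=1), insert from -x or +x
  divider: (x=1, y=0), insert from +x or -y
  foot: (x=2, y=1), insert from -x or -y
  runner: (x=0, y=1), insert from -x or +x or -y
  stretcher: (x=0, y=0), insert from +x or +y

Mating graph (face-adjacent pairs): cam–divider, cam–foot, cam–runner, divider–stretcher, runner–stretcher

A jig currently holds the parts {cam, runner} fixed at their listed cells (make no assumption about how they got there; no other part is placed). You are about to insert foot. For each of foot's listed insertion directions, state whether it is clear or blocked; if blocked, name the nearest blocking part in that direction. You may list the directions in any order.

-x: blocked by cam; -y: clear

-x: nearest on ray is cam@(1, 1) ⇒ blocked
-y: ray from foot(2, 1) has no placed part ⇒ clear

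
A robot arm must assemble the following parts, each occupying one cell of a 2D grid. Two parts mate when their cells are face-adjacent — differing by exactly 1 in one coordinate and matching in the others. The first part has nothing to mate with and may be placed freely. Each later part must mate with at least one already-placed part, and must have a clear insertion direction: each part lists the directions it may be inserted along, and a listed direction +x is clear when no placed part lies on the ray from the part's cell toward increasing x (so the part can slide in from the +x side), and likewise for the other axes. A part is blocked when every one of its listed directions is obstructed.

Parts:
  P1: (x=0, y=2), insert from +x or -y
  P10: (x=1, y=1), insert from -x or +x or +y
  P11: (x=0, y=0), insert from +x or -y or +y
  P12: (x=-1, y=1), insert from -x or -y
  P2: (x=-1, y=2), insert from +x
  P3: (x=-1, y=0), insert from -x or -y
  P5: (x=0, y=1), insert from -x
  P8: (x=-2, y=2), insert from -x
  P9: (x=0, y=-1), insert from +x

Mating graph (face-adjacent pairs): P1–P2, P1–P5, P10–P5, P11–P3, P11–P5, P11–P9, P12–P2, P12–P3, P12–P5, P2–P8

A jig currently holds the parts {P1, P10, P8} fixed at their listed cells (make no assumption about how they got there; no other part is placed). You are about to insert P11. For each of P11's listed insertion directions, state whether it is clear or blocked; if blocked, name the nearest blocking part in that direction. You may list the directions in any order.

+x: ray from P11(0, 0) has no placed part ⇒ clear
-y: ray from P11(0, 0) has no placed part ⇒ clear
+y: nearest on ray is P1@(0, 2) ⇒ blocked

+x: clear; +y: blocked by P1; -y: clear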